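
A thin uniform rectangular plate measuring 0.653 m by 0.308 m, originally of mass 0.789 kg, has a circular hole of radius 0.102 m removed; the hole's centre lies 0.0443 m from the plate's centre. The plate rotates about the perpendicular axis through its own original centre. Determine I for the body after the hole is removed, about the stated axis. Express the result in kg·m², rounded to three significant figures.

0.0334

Unpierced body about its centre: I₀ = (1/12)M(a²+b²) = (1/12)(0.789)[(0.653)² + (0.308)²] = 0.034274 kg·m².
The removed disk has mass m = M·πr²/(ab) = (0.789)·π(0.102)²/(0.653·0.308) = 0.12822 kg (same uniform areal density).
Its moment of inertia about the rotation axis (parallel-axis theorem): I_hole = (1/2)mr² + md² = (1/2)(0.12822)(0.102)² + (0.12822)(0.0443)² = 0.00091865 kg·m².
Treating the hole as negative mass, I = I₀ − I_hole = 0.034274 − 0.00091865 = 0.033355 kg·m².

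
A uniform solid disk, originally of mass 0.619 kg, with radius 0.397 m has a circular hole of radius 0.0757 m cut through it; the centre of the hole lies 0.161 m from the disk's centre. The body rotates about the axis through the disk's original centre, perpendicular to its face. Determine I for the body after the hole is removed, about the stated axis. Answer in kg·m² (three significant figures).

Unpierced body about its centre: I₀ = (1/2)MR² = (1/2)(0.619)(0.397)² = 0.04878 kg·m².
The removed disk has mass m = M·(r/R)² = (0.619)(0.0757/0.397)² = 0.022506 kg (same uniform areal density).
Its moment of inertia about the rotation axis (parallel-axis theorem): I_hole = (1/2)mr² + md² = (1/2)(0.022506)(0.0757)² + (0.022506)(0.161)² = 0.00064787 kg·m².
Treating the hole as negative mass, I = I₀ − I_hole = 0.04878 − 0.00064787 = 0.048132 kg·m².

0.0481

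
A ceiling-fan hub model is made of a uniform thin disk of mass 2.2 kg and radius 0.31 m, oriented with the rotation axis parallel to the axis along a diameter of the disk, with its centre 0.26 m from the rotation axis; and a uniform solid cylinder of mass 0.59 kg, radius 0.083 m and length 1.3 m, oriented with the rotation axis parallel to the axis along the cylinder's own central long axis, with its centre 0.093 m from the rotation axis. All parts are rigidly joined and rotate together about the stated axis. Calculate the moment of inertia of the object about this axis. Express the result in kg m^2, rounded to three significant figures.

0.209

Thin disk: I_cm = (1/4)MR² = (1/4)(2.2)(0.31)² = 0.052855 kg m^2; centre at d = 0.26 m, so I = I_cm + Md² gives I = 0.052855 + (2.2)(0.26)² = 0.20158 kg m^2.
Solid cylinder: I_cm = (1/2)MR² = (1/2)(0.59)(0.083)² = 0.0020323 kg m^2; centre at d = 0.093 m, so I = I_cm + Md² gives I = 0.0020323 + (0.59)(0.093)² = 0.0071352 kg m^2.
Total I = 0.20158 + 0.0071352 = 0.20871 kg m^2.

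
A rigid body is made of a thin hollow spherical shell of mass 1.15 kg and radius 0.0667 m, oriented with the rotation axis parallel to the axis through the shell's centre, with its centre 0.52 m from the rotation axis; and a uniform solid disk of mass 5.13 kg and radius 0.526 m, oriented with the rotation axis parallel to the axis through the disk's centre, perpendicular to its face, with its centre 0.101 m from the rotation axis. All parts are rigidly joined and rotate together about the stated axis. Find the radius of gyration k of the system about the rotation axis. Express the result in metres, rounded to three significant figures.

0.414

Spherical shell: I_cm = (2/3)MR² = (2/3)(1.15)(0.0667)² = 0.0034108 kg·m²; centre at d = 0.52 m, so I = I_cm + Md² gives I = 0.0034108 + (1.15)(0.52)² = 0.31437 kg·m².
Solid disk: I_cm = (1/2)MR² = (1/2)(5.13)(0.526)² = 0.70967 kg·m²; centre at d = 0.101 m, so I = I_cm + Md² gives I = 0.70967 + (5.13)(0.101)² = 0.76201 kg·m².
Total I = 1.0764 kg·m²; total mass M = 6.28 kg.
k = √(I/M) = √(1.0764/6.28) = 0.414 m.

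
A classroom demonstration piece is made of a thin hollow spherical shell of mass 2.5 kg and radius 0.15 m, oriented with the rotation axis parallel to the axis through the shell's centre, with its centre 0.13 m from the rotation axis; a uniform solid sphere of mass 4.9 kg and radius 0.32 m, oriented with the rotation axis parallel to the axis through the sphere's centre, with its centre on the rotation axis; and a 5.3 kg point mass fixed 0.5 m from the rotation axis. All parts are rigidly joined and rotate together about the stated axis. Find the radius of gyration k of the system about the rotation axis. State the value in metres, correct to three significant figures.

0.356

Spherical shell: I_cm = (2/3)MR² = (2/3)(2.5)(0.15)² = 0.0375 kg·m²; centre at d = 0.13 m, so the parallel axis theorem gives I = 0.0375 + (2.5)(0.13)² = 0.07975 kg·m².
Solid sphere: I_cm = (2/5)MR² = (2/5)(4.9)(0.32)² = 0.2007 kg·m²; axis through the centre, so I = 0.2007 kg·m².
Point mass: I_cm = 0; centre at d = 0.5 m, so the parallel axis theorem gives I = 0 + (5.3)(0.5)² = 1.325 kg·m².
Total I = 1.6055 kg·m²; total mass M = 12.7 kg.
k = √(I/M) = √(1.6055/12.7) = 0.35555 m.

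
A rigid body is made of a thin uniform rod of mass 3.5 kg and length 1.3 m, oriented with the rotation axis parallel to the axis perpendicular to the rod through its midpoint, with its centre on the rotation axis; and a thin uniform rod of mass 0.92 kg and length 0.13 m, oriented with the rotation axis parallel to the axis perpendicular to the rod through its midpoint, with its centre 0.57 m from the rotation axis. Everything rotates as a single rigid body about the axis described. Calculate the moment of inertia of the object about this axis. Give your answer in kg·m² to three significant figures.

Thin rod: I_cm = (1/12)ML² = (1/12)(3.5)(1.3)² = 0.49292 kg·m²; axis through the centre, so I = 0.49292 kg·m².
Thin rod: I_cm = (1/12)ML² = (1/12)(0.92)(0.13)² = 0.0012957 kg·m²; centre at d = 0.57 m, so the parallel axis theorem gives I = 0.0012957 + (0.92)(0.57)² = 0.3002 kg·m².
Total I = 0.49292 + 0.3002 = 0.79312 kg·m².

0.793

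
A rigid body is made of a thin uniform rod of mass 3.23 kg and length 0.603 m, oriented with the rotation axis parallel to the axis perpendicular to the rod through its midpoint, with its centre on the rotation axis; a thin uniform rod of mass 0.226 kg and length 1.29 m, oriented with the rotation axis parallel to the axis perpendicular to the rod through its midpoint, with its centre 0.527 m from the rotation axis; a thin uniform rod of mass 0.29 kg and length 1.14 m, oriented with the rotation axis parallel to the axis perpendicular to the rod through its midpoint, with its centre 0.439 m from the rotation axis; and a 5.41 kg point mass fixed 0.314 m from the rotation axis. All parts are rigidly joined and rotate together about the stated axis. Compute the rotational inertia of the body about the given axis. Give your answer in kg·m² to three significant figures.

0.813

Thin rod: I_cm = (1/12)ML² = (1/12)(3.23)(0.603)² = 0.097871 kg·m²; axis through the centre, so I = 0.097871 kg·m².
Thin rod: I_cm = (1/12)ML² = (1/12)(0.226)(1.29)² = 0.031341 kg·m²; centre at d = 0.527 m, so I = I_cm + Md² gives I = 0.031341 + (0.226)(0.527)² = 0.094107 kg·m².
Thin rod: I_cm = (1/12)ML² = (1/12)(0.29)(1.14)² = 0.031407 kg·m²; centre at d = 0.439 m, so I = I_cm + Md² gives I = 0.031407 + (0.29)(0.439)² = 0.087296 kg·m².
Point mass: I_cm = 0; centre at d = 0.314 m, so I = I_cm + Md² gives I = 0 + (5.41)(0.314)² = 0.5334 kg·m².
Total I = 0.097871 + 0.094107 + 0.087296 + 0.5334 = 0.81268 kg·m².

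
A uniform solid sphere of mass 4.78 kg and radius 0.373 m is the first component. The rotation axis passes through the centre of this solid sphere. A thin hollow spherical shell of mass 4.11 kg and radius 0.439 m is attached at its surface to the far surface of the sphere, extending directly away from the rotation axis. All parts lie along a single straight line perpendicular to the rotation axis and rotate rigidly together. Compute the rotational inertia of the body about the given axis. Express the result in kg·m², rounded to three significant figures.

3.50

Solid sphere: I_cm = (2/5)MR² = (2/5)(4.78)(0.373)² = 0.26601 kg·m²; axis through the centre, so I = 0.26601 kg·m².
Spherical shell: I_cm = (2/3)MR² = (2/3)(4.11)(0.439)² = 0.52806 kg·m²; centre at d = 0.373 + 0.439 = 0.812 m, so I = I_cm + Md² gives I = 0.52806 + (4.11)(0.812)² = 3.238 kg·m².
Total I = 0.26601 + 3.238 = 3.504 kg·m².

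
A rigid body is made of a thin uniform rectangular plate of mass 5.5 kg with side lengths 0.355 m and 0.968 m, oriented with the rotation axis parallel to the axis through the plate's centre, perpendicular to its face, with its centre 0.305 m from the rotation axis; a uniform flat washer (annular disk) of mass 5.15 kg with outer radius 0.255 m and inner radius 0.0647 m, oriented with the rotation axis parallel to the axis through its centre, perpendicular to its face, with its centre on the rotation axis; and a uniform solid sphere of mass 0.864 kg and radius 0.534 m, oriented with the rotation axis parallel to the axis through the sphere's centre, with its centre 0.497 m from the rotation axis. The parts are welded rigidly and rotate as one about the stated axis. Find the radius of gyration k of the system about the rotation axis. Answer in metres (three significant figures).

0.360

Rectangular plate: I_cm = (1/12)M(a²+b²) = (1/12)(5.5)[(0.355)² + (0.968)²] = 0.48723 kg m²; centre at d = 0.305 m, so the parallel axis theorem gives I = 0.48723 + (5.5)(0.305)² = 0.99887 kg m².
Annular disk: I_cm = (1/2)M(R²+r²) = (1/2)(5.15)[(0.255)² + (0.0647)²] = 0.17822 kg m²; axis through the centre, so I = 0.17822 kg m².
Solid sphere: I_cm = (2/5)MR² = (2/5)(0.864)(0.534)² = 0.09855 kg m²; centre at d = 0.497 m, so the parallel axis theorem gives I = 0.09855 + (0.864)(0.497)² = 0.31197 kg m².
Total I = 1.4891 kg m²; total mass M = 11.514 kg.
k = √(I/M) = √(1.4891/11.514) = 0.35962 m.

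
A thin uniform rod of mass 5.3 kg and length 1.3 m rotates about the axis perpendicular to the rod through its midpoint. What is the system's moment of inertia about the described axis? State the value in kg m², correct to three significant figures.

0.746

I_cm = (1/12)ML² = (1/12)(5.3)(1.3)² = 0.74642 kg m²; axis through the centre, so I = 0.74642 kg m².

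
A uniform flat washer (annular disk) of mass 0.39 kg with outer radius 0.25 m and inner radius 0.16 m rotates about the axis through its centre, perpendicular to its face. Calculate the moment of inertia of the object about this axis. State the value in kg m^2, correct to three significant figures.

0.0172

I_cm = (1/2)M(R²+r²) = (1/2)(0.39)[(0.25)² + (0.16)²] = 0.01718 kg m^2; axis through the centre, so I = 0.01718 kg m^2.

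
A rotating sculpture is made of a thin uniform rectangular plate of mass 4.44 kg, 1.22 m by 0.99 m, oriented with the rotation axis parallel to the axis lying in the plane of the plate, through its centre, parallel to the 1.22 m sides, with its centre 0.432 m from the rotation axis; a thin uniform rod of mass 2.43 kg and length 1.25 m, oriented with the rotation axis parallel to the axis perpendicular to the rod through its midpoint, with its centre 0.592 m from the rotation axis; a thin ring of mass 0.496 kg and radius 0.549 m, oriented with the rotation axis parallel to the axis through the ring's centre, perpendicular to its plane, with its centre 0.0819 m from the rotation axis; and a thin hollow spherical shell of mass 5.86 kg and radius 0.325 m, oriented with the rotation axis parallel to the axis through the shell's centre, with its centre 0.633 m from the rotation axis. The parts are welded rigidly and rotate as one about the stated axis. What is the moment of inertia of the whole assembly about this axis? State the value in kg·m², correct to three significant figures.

5.27

Rectangular plate: I_cm = (1/12)Mb² = (1/12)(4.44)(0.99)² = 0.36264 kg·m²; centre at d = 0.432 m, so the parallel axis theorem gives I = 0.36264 + (4.44)(0.432)² = 1.1912 kg·m².
Thin rod: I_cm = (1/12)ML² = (1/12)(2.43)(1.25)² = 0.31641 kg·m²; centre at d = 0.592 m, so the parallel axis theorem gives I = 0.31641 + (2.43)(0.592)² = 1.168 kg·m².
Thin ring: I_cm = MR² = (0.496)(0.549)² = 0.14949 kg·m²; centre at d = 0.0819 m, so the parallel axis theorem gives I = 0.14949 + (0.496)(0.0819)² = 0.15282 kg·m².
Spherical shell: I_cm = (2/3)MR² = (2/3)(5.86)(0.325)² = 0.41264 kg·m²; centre at d = 0.633 m, so the parallel axis theorem gives I = 0.41264 + (5.86)(0.633)² = 2.7607 kg·m².
Total I = 1.1912 + 1.168 + 0.15282 + 2.7607 = 5.2728 kg·m².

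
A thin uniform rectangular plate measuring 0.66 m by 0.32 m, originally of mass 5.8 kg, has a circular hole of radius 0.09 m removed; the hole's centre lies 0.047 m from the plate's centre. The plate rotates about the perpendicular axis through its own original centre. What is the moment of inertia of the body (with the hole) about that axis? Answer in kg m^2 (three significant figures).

0.256

Unpierced body about its centre: I₀ = (1/12)M(a²+b²) = (1/12)(5.8)[(0.66)² + (0.32)²] = 0.26003 kg m^2.
The removed disk has mass m = M·πr²/(ab) = (5.8)·π(0.09)²/(0.66·0.32) = 0.69883 kg (same uniform areal density).
Its moment of inertia about the rotation axis (parallel-axis theorem): I_hole = (1/2)mr² + md² = (1/2)(0.69883)(0.09)² + (0.69883)(0.047)² = 0.004374 kg m^2.
Treating the hole as negative mass, I = I₀ − I_hole = 0.26003 − 0.004374 = 0.25566 kg m^2.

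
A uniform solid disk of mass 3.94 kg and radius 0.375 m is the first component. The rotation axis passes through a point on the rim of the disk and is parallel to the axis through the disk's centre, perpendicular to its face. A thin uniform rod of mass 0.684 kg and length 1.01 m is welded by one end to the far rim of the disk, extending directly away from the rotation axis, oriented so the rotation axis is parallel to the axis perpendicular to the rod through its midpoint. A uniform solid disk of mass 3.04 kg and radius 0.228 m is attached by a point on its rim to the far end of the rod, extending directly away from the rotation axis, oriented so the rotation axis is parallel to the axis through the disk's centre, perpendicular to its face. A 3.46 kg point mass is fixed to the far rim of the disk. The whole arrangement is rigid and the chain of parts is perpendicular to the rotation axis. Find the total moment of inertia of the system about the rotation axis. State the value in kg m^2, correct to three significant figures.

Solid disk: I_cm = (1/2)MR² = (1/2)(3.94)(0.375)² = 0.27703 kg m^2; centre at d = 0.375 m, so I = I_cm + Md² gives I = 0.27703 + (3.94)(0.375)² = 0.83109 kg m^2.
Thin rod: I_cm = (1/12)ML² = (1/12)(0.684)(1.01)² = 0.058146 kg m^2; centre at d = 0.375 + 0.375 + 0.505 = 1.255 m, so I = I_cm + Md² gives I = 0.058146 + (0.684)(1.255)² = 1.1355 kg m^2.
Solid disk: I_cm = (1/2)MR² = (1/2)(3.04)(0.228)² = 0.079016 kg m^2; centre at d = 0.375 + 0.375 + 0.505 + 0.505 + 0.228 = 1.988 m, so I = I_cm + Md² gives I = 0.079016 + (3.04)(1.988)² = 12.094 kg m^2.
Point mass: I_cm = 0; centre at d = 0.375 + 0.375 + 0.505 + 0.505 + 0.228 + 0.228 = 2.216 m, so I = I_cm + Md² gives I = 0 + (3.46)(2.216)² = 16.991 kg m^2.
Total I = 0.83109 + 1.1355 + 12.094 + 16.991 = 31.051 kg m^2.

31.1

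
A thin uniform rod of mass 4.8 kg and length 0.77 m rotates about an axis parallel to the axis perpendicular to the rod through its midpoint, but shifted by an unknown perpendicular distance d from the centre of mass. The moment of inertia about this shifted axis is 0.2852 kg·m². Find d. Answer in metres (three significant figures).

0.100

About the centre-of-mass axis, I_cm = (1/12)ML² = (1/12)(4.8)(0.77)² = 0.23716 kg·m².
Parallel axis theorem: I = I_cm + Md², so Md² = 0.2852 − 0.23716 = 0.04804 kg·m².
d = √(0.04804 / 4.8) = 0.10004 m.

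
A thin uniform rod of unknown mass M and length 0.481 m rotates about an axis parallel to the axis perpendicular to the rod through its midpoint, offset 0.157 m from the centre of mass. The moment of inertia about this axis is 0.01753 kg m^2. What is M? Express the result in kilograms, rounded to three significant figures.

I = I_cm + Md² = (1/12)ML² + Md² = M·[0.0833333·(0.481)² + (0.157)²] = M·0.043929.
So M = 0.01753 / 0.043929 = 0.39905 kg.

0.399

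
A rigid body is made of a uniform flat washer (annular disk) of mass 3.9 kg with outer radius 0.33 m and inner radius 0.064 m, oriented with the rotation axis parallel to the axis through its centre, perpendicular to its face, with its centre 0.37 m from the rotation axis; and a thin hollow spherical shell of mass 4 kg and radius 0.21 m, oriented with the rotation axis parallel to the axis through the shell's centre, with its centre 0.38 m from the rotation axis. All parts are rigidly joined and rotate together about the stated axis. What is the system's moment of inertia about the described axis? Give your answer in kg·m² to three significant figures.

Annular disk: I_cm = (1/2)M(R²+r²) = (1/2)(3.9)[(0.33)² + (0.064)²] = 0.22034 kg·m²; centre at d = 0.37 m, so the parallel axis theorem gives I = 0.22034 + (3.9)(0.37)² = 0.75425 kg·m².
Spherical shell: I_cm = (2/3)MR² = (2/3)(4)(0.21)² = 0.1176 kg·m²; centre at d = 0.38 m, so the parallel axis theorem gives I = 0.1176 + (4)(0.38)² = 0.6952 kg·m².
Total I = 0.75425 + 0.6952 = 1.4495 kg·m².

1.45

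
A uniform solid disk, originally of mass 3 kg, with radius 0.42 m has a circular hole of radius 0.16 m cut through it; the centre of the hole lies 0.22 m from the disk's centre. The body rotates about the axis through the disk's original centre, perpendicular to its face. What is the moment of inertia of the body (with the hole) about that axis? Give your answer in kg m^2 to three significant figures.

Unpierced body about its centre: I₀ = (1/2)MR² = (1/2)(3)(0.42)² = 0.2646 kg m^2.
The removed disk has mass m = M·(r/R)² = (3)(0.16/0.42)² = 0.43537 kg (same uniform areal density).
Its moment of inertia about the rotation axis (parallel-axis theorem): I_hole = (1/2)mr² + md² = (1/2)(0.43537)(0.16)² + (0.43537)(0.22)² = 0.026645 kg m^2.
Treating the hole as negative mass, I = I₀ − I_hole = 0.2646 − 0.026645 = 0.23796 kg m^2.

0.238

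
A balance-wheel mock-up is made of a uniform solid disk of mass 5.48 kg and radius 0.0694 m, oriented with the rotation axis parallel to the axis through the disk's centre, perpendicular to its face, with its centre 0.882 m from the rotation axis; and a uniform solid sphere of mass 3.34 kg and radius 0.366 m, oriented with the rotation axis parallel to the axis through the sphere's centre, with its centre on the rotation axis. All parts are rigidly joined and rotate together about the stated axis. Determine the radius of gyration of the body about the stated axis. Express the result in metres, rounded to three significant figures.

0.711

Solid disk: I_cm = (1/2)MR² = (1/2)(5.48)(0.0694)² = 0.013197 kg·m²; centre at d = 0.882 m, so the parallel axis theorem gives I = 0.013197 + (5.48)(0.882)² = 4.2762 kg·m².
Solid sphere: I_cm = (2/5)MR² = (2/5)(3.34)(0.366)² = 0.17897 kg·m²; axis through the centre, so I = 0.17897 kg·m².
Total I = 4.4552 kg·m²; total mass M = 8.82 kg.
k = √(I/M) = √(4.4552/8.82) = 0.71072 m.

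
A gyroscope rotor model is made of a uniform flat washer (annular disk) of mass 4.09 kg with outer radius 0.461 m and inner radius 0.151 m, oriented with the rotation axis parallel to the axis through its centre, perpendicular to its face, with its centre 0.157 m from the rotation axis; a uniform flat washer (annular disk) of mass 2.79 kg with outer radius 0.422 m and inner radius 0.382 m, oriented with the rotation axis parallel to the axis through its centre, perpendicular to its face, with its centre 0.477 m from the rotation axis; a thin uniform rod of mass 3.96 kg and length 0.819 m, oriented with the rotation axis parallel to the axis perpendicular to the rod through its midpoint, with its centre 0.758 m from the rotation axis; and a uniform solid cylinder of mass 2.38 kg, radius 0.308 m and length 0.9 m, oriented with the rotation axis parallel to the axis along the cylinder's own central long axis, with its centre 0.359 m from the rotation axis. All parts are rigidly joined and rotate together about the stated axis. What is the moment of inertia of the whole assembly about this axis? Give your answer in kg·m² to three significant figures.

Annular disk: I_cm = (1/2)M(R²+r²) = (1/2)(4.09)[(0.461)² + (0.151)²] = 0.48123 kg·m²; centre at d = 0.157 m, so the parallel axis theorem gives I = 0.48123 + (4.09)(0.157)² = 0.58205 kg·m².
Annular disk: I_cm = (1/2)M(R²+r²) = (1/2)(2.79)[(0.422)² + (0.382)²] = 0.45199 kg·m²; centre at d = 0.477 m, so the parallel axis theorem gives I = 0.45199 + (2.79)(0.477)² = 1.0868 kg·m².
Thin rod: I_cm = (1/12)ML² = (1/12)(3.96)(0.819)² = 0.22135 kg·m²; centre at d = 0.758 m, so the parallel axis theorem gives I = 0.22135 + (3.96)(0.758)² = 2.4966 kg·m².
Solid cylinder: I_cm = (1/2)MR² = (1/2)(2.38)(0.308)² = 0.11289 kg·m²; centre at d = 0.359 m, so the parallel axis theorem gives I = 0.11289 + (2.38)(0.359)² = 0.41962 kg·m².
Total I = 0.58205 + 1.0868 + 2.4966 + 0.41962 = 4.5851 kg·m².

4.59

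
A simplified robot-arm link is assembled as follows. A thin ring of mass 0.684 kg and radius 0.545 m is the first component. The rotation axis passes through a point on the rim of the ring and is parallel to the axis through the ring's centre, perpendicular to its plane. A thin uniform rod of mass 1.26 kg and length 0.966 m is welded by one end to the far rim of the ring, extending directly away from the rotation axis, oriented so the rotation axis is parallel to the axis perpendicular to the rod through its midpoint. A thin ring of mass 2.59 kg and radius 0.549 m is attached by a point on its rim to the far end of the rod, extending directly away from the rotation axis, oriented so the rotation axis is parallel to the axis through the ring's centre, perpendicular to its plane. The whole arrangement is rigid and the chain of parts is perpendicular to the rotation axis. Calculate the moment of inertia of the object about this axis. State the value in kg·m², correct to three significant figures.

Thin ring: I_cm = MR² = (0.684)(0.545)² = 0.20317 kg·m²; centre at d = 0.545 m, so I = I_cm + Md² gives I = 0.20317 + (0.684)(0.545)² = 0.40633 kg·m².
Thin rod: I_cm = (1/12)ML² = (1/12)(1.26)(0.966)² = 0.097981 kg·m²; centre at d = 0.545 + 0.545 + 0.483 = 1.573 m, so I = I_cm + Md² gives I = 0.097981 + (1.26)(1.573)² = 3.2156 kg·m².
Thin ring: I_cm = MR² = (2.59)(0.549)² = 0.78063 kg·m²; centre at d = 0.545 + 0.545 + 0.483 + 0.483 + 0.549 = 2.605 m, so I = I_cm + Md² gives I = 0.78063 + (2.59)(2.605)² = 18.356 kg·m².
Total I = 0.40633 + 3.2156 + 18.356 = 21.978 kg·m².

22.0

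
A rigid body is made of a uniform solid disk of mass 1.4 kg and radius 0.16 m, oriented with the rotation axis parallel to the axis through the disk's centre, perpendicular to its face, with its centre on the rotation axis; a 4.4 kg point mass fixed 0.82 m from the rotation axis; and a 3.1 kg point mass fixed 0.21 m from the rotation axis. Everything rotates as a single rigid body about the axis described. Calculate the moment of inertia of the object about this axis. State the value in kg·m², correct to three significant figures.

3.11

Solid disk: I_cm = (1/2)MR² = (1/2)(1.4)(0.16)² = 0.01792 kg·m²; axis through the centre, so I = 0.01792 kg·m².
Point mass: I_cm = 0; centre at d = 0.82 m, so the parallel axis theorem gives I = 0 + (4.4)(0.82)² = 2.9586 kg·m².
Point mass: I_cm = 0; centre at d = 0.21 m, so the parallel axis theorem gives I = 0 + (3.1)(0.21)² = 0.13671 kg·m².
Total I = 0.01792 + 2.9586 + 0.13671 = 3.1132 kg·m².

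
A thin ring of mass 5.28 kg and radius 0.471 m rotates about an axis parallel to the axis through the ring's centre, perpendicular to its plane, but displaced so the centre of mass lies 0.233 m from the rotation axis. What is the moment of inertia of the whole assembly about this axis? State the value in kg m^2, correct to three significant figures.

I_cm = MR² = (5.28)(0.471)² = 1.1713 kg m^2; centre at d = 0.233 m, so the parallel axis theorem gives I = 1.1713 + (5.28)(0.233)² = 1.458 kg m^2.

1.46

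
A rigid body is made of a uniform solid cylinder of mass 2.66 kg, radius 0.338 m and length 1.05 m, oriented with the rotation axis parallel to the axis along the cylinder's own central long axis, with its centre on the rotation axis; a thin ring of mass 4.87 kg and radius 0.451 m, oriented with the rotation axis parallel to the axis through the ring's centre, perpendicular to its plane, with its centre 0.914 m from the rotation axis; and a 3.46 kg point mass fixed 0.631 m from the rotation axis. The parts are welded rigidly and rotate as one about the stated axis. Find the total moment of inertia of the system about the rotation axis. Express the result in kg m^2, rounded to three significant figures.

Solid cylinder: I_cm = (1/2)MR² = (1/2)(2.66)(0.338)² = 0.15194 kg m^2; axis through the centre, so I = 0.15194 kg m^2.
Thin ring: I_cm = MR² = (4.87)(0.451)² = 0.99056 kg m^2; centre at d = 0.914 m, so I = I_cm + Md² gives I = 0.99056 + (4.87)(0.914)² = 5.0589 kg m^2.
Point mass: I_cm = 0; centre at d = 0.631 m, so I = I_cm + Md² gives I = 0 + (3.46)(0.631)² = 1.3776 kg m^2.
Total I = 0.15194 + 5.0589 + 1.3776 = 6.5885 kg m^2.

6.59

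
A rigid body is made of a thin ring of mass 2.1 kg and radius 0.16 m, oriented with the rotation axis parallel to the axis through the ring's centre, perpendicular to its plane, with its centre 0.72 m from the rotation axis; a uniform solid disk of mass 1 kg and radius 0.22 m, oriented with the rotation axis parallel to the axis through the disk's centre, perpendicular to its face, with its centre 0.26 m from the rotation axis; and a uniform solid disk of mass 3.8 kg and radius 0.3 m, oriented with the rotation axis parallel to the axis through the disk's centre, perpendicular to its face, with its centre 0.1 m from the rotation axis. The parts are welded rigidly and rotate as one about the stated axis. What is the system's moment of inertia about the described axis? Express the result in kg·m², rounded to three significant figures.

Thin ring: I_cm = MR² = (2.1)(0.16)² = 0.05376 kg·m²; centre at d = 0.72 m, so I = I_cm + Md² gives I = 0.05376 + (2.1)(0.72)² = 1.1424 kg·m².
Solid disk: I_cm = (1/2)MR² = (1/2)(1)(0.22)² = 0.0242 kg·m²; centre at d = 0.26 m, so I = I_cm + Md² gives I = 0.0242 + (1)(0.26)² = 0.0918 kg·m².
Solid disk: I_cm = (1/2)MR² = (1/2)(3.8)(0.3)² = 0.171 kg·m²; centre at d = 0.1 m, so I = I_cm + Md² gives I = 0.171 + (3.8)(0.1)² = 0.209 kg·m².
Total I = 1.1424 + 0.0918 + 0.209 = 1.4432 kg·m².

1.44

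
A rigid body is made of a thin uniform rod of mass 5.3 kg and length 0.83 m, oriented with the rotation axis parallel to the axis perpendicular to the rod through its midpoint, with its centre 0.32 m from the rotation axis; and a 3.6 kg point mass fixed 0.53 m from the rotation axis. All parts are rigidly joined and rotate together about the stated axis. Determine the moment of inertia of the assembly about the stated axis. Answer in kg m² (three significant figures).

1.86

Thin rod: I_cm = (1/12)ML² = (1/12)(5.3)(0.83)² = 0.30426 kg m²; centre at d = 0.32 m, so I = I_cm + Md² gives I = 0.30426 + (5.3)(0.32)² = 0.84698 kg m².
Point mass: I_cm = 0; centre at d = 0.53 m, so I = I_cm + Md² gives I = 0 + (3.6)(0.53)² = 1.0112 kg m².
Total I = 0.84698 + 1.0112 = 1.8582 kg m².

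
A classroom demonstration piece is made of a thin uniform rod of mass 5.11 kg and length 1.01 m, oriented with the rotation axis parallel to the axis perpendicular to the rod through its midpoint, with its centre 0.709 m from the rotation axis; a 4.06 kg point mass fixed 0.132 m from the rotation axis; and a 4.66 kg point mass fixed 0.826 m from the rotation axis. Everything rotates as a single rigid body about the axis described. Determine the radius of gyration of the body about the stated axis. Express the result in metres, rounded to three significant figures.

0.672

Thin rod: I_cm = (1/12)ML² = (1/12)(5.11)(1.01)² = 0.43439 kg·m²; centre at d = 0.709 m, so the parallel axis theorem gives I = 0.43439 + (5.11)(0.709)² = 3.0031 kg·m².
Point mass: I_cm = 0; centre at d = 0.132 m, so the parallel axis theorem gives I = 0 + (4.06)(0.132)² = 0.070741 kg·m².
Point mass: I_cm = 0; centre at d = 0.826 m, so the parallel axis theorem gives I = 0 + (4.66)(0.826)² = 3.1794 kg·m².
Total I = 6.2532 kg·m²; total mass M = 13.83 kg.
k = √(I/M) = √(6.2532/13.83) = 0.67242 m.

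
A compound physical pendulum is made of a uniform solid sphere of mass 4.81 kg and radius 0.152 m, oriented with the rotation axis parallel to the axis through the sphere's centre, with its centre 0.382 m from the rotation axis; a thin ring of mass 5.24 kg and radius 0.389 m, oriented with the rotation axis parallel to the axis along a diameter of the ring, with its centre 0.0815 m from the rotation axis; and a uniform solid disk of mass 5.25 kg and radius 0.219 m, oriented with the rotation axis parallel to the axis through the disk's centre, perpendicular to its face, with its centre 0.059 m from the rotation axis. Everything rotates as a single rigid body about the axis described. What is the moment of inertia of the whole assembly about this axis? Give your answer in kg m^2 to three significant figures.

1.32

Solid sphere: I_cm = (2/5)MR² = (2/5)(4.81)(0.152)² = 0.044452 kg m^2; centre at d = 0.382 m, so I = I_cm + Md² gives I = 0.044452 + (4.81)(0.382)² = 0.74635 kg m^2.
Thin ring: I_cm = (1/2)MR² = (1/2)(5.24)(0.389)² = 0.39646 kg m^2; centre at d = 0.0815 m, so I = I_cm + Md² gives I = 0.39646 + (5.24)(0.0815)² = 0.43127 kg m^2.
Solid disk: I_cm = (1/2)MR² = (1/2)(5.25)(0.219)² = 0.1259 kg m^2; centre at d = 0.059 m, so I = I_cm + Md² gives I = 0.1259 + (5.25)(0.059)² = 0.14417 kg m^2.
Total I = 0.74635 + 0.43127 + 0.14417 = 1.3218 kg m^2.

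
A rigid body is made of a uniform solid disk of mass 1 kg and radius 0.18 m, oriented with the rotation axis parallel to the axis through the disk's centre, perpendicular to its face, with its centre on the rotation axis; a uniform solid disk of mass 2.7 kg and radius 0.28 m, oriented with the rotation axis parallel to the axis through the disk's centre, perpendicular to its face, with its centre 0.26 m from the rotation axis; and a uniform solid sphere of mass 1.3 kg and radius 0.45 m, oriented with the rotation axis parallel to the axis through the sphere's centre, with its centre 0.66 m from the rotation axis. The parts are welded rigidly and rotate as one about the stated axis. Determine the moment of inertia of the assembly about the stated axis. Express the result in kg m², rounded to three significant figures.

0.976

Solid disk: I_cm = (1/2)MR² = (1/2)(1)(0.18)² = 0.0162 kg m²; axis through the centre, so I = 0.0162 kg m².
Solid disk: I_cm = (1/2)MR² = (1/2)(2.7)(0.28)² = 0.10584 kg m²; centre at d = 0.26 m, so the parallel axis theorem gives I = 0.10584 + (2.7)(0.26)² = 0.28836 kg m².
Solid sphere: I_cm = (2/5)MR² = (2/5)(1.3)(0.45)² = 0.1053 kg m²; centre at d = 0.66 m, so the parallel axis theorem gives I = 0.1053 + (1.3)(0.66)² = 0.67158 kg m².
Total I = 0.0162 + 0.28836 + 0.67158 = 0.97614 kg m².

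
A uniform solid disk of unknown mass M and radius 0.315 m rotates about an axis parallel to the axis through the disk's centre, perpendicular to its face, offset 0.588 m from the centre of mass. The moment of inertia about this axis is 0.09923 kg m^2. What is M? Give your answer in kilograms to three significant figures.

0.251

I = I_cm + Md² = (1/2)MR² + Md² = M·[0.5·(0.315)² + (0.588)²] = M·0.39536.
So M = 0.09923 / 0.39536 = 0.25099 kg.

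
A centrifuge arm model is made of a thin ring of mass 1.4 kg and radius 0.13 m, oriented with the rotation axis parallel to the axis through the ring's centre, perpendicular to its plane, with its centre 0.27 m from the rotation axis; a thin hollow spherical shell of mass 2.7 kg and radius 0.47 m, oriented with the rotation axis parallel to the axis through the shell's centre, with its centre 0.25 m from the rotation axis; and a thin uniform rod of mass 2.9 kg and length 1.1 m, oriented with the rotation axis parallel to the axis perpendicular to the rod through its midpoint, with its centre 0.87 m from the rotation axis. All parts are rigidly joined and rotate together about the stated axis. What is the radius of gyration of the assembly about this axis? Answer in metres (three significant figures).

Thin ring: I_cm = MR² = (1.4)(0.13)² = 0.02366 kg m^2; centre at d = 0.27 m, so the parallel axis theorem gives I = 0.02366 + (1.4)(0.27)² = 0.12572 kg m^2.
Spherical shell: I_cm = (2/3)MR² = (2/3)(2.7)(0.47)² = 0.39762 kg m^2; centre at d = 0.25 m, so the parallel axis theorem gives I = 0.39762 + (2.7)(0.25)² = 0.56637 kg m^2.
Thin rod: I_cm = (1/12)ML² = (1/12)(2.9)(1.1)² = 0.29242 kg m^2; centre at d = 0.87 m, so the parallel axis theorem gives I = 0.29242 + (2.9)(0.87)² = 2.4874 kg m^2.
Total I = 3.1795 kg m^2; total mass M = 7 kg.
k = √(I/M) = √(3.1795/7) = 0.67396 m.

0.674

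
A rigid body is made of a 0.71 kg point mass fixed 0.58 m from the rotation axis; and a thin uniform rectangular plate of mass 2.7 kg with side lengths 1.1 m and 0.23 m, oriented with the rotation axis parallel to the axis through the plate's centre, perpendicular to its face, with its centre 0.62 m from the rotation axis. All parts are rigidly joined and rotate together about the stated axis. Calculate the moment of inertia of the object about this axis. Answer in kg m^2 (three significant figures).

1.56

Point mass: I_cm = 0; centre at d = 0.58 m, so the parallel axis theorem gives I = 0 + (0.71)(0.58)² = 0.23884 kg m^2.
Rectangular plate: I_cm = (1/12)M(a²+b²) = (1/12)(2.7)[(1.1)² + (0.23)²] = 0.28415 kg m^2; centre at d = 0.62 m, so the parallel axis theorem gives I = 0.28415 + (2.7)(0.62)² = 1.322 kg m^2.
Total I = 0.23884 + 1.322 = 1.5609 kg m^2.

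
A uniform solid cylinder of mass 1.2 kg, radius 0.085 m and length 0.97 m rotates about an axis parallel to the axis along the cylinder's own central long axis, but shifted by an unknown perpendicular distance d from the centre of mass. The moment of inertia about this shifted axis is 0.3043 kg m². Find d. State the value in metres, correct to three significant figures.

About the centre-of-mass axis, I_cm = (1/2)MR² = (1/2)(1.2)(0.085)² = 0.004335 kg m².
Parallel axis theorem: I = I_cm + Md², so Md² = 0.3043 − 0.004335 = 0.29997 kg m².
d = √(0.29997 / 1.2) = 0.49997 m.

0.500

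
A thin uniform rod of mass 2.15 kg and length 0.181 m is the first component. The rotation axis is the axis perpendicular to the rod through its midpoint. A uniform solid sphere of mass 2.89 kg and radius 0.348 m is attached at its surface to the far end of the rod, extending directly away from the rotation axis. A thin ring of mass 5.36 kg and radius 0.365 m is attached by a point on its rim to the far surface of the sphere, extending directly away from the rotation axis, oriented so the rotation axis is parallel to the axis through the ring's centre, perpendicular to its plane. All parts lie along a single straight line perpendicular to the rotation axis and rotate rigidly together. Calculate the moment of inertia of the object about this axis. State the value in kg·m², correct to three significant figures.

Thin rod: I_cm = (1/12)ML² = (1/12)(2.15)(0.181)² = 0.0058697 kg·m²; axis through the centre, so I = 0.0058697 kg·m².
Solid sphere: I_cm = (2/5)MR² = (2/5)(2.89)(0.348)² = 0.14 kg·m²; centre at d = 0.0905 + 0.348 = 0.4385 m, so the parallel axis theorem gives I = 0.14 + (2.89)(0.4385)² = 0.69569 kg·m².
Thin ring: I_cm = MR² = (5.36)(0.365)² = 0.71409 kg·m²; centre at d = 0.0905 + 0.348 + 0.348 + 0.365 = 1.1515 m, so the parallel axis theorem gives I = 0.71409 + (5.36)(1.1515)² = 7.8212 kg·m².
Total I = 0.0058697 + 0.69569 + 7.8212 = 8.5228 kg·m².

8.52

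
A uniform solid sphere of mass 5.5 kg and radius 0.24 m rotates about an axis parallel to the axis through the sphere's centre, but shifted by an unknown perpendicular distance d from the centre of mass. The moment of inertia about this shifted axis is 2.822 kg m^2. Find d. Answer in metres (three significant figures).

0.700

About the centre-of-mass axis, I_cm = (2/5)MR² = (2/5)(5.5)(0.24)² = 0.12672 kg m^2.
Parallel axis theorem: I = I_cm + Md², so Md² = 2.822 − 0.12672 = 2.6953 kg m^2.
d = √(2.6953 / 5.5) = 0.70004 m.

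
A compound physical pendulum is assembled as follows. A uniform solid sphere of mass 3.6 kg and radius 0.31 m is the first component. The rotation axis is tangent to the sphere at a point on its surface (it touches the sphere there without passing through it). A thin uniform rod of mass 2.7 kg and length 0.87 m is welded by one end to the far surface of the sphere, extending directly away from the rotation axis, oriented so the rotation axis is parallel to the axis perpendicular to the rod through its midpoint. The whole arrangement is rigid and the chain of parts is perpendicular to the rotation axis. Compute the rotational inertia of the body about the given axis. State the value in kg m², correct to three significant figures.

3.66

Solid sphere: I_cm = (2/5)MR² = (2/5)(3.6)(0.31)² = 0.13838 kg m²; centre at d = 0.31 m, so I = I_cm + Md² gives I = 0.13838 + (3.6)(0.31)² = 0.48434 kg m².
Thin rod: I_cm = (1/12)ML² = (1/12)(2.7)(0.87)² = 0.1703 kg m²; centre at d = 0.31 + 0.31 + 0.435 = 1.055 m, so I = I_cm + Md² gives I = 0.1703 + (2.7)(1.055)² = 3.1755 kg m².
Total I = 0.48434 + 3.1755 = 3.6598 kg m².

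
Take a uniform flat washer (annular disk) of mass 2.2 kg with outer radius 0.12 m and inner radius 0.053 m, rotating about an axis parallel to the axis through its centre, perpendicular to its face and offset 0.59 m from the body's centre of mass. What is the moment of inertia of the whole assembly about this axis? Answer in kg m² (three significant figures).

0.785

I_cm = (1/2)M(R²+r²) = (1/2)(2.2)[(0.12)² + (0.053)²] = 0.01893 kg m²; centre at d = 0.59 m, so the parallel axis theorem gives I = 0.01893 + (2.2)(0.59)² = 0.78475 kg m².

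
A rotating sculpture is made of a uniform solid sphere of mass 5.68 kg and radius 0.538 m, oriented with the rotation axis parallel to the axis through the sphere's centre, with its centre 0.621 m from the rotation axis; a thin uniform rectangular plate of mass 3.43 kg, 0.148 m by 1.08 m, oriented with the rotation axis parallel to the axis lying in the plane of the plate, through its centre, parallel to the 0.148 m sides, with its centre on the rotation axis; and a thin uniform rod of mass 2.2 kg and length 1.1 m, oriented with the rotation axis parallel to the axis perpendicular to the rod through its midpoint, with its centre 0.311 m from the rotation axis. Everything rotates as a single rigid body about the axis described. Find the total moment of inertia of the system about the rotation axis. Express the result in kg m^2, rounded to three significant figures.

Solid sphere: I_cm = (2/5)MR² = (2/5)(5.68)(0.538)² = 0.65762 kg m^2; centre at d = 0.621 m, so the parallel axis theorem gives I = 0.65762 + (5.68)(0.621)² = 2.8481 kg m^2.
Rectangular plate: I_cm = (1/12)Mb² = (1/12)(3.43)(1.08)² = 0.3334 kg m^2; axis through the centre, so I = 0.3334 kg m^2.
Thin rod: I_cm = (1/12)ML² = (1/12)(2.2)(1.1)² = 0.22183 kg m^2; centre at d = 0.311 m, so the parallel axis theorem gives I = 0.22183 + (2.2)(0.311)² = 0.43462 kg m^2.
Total I = 2.8481 + 0.3334 + 0.43462 = 3.6161 kg m^2.

3.62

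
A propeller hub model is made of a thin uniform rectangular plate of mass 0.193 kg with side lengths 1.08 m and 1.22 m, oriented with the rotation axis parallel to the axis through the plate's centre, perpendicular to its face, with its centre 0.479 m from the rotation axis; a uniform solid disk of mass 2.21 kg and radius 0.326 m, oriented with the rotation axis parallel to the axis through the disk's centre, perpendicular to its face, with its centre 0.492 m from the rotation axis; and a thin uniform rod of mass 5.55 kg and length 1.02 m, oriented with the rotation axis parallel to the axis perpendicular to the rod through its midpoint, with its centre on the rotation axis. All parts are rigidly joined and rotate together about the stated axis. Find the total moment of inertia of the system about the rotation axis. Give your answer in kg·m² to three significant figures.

Rectangular plate: I_cm = (1/12)M(a²+b²) = (1/12)(0.193)[(1.08)² + (1.22)²] = 0.042698 kg·m²; centre at d = 0.479 m, so I = I_cm + Md² gives I = 0.042698 + (0.193)(0.479)² = 0.08698 kg·m².
Solid disk: I_cm = (1/2)MR² = (1/2)(2.21)(0.326)² = 0.11743 kg·m²; centre at d = 0.492 m, so I = I_cm + Md² gives I = 0.11743 + (2.21)(0.492)² = 0.6524 kg·m².
Thin rod: I_cm = (1/12)ML² = (1/12)(5.55)(1.02)² = 0.48118 kg·m²; axis through the centre, so I = 0.48118 kg·m².
Total I = 0.08698 + 0.6524 + 0.48118 = 1.2206 kg·m².

1.22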